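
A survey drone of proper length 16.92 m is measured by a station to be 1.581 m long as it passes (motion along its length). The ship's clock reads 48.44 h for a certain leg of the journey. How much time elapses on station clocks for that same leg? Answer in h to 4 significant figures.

Δt ≈ 518.4 h

Length contraction ⇒ γ = L₀/L = 16.92/1.581 = 10.7021
Time dilation: Δt = γτ₀ = 10.7021 × 48.44 h = 518.4 h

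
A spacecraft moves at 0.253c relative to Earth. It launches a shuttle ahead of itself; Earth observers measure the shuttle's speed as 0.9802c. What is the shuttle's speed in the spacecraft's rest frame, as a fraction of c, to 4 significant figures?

Inverse velocity addition: u' = (u − v)/(1 − uv/c²)
= (0.9802 − 0.253)/(1 − 0.9802×0.253) = 0.7272/0.752009 = 0.9670

u' ≈ 0.9670c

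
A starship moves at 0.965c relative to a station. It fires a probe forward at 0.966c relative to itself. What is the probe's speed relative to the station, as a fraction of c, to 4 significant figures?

u ≈ 0.9994c

Relativistic velocity addition: u = (u' + v)/(1 + u'v/c²)
= (0.966 + 0.965)/(1 + 0.966×0.965) = 1.931/1.93219 = 0.9994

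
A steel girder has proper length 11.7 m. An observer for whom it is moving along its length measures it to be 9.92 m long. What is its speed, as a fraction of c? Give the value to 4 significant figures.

β ≈ 0.5302

γ = L₀/L = 11.7/9.92 = 1.17944
β = √(1 − 1/γ²) = 0.5302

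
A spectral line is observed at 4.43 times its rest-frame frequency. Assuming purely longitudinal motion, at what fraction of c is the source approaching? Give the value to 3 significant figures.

β ≈ 0.903

f_obs/f_src = √((1+β)/(1−β)) = 4.43  ⇒  (1+β)/(1−β) = 19.625
β = |1 − D²|/(1 + D²) = |1 − 19.625|/(1 + 19.625) = 0.903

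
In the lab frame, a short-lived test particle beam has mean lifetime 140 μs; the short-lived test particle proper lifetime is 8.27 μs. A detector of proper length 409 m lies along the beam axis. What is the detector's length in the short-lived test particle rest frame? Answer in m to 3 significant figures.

L ≈ 24.2 m

Time dilation ⇒ γ = Δt/τ₀ = 140/8.27 = 16.929
Length contraction: L = L₀/γ = 409/16.929 = 24.2 m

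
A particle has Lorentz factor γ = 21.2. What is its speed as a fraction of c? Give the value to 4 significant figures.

β = √(1 − 1/γ²) = √(1 − 1/21.2²) = √(0.997775) = 0.9989

β ≈ 0.9989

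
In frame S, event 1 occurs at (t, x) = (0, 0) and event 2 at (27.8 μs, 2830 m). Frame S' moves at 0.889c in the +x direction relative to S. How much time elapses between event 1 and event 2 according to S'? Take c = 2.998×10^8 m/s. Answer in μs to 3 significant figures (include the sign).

γ = 1/√(1 − 0.889²) = 2.1838
Δt' = γ(Δt − vΔx/c²) = 2.1838 × (27.8 μs − 0.889×2830 m / (2.998×10^8 m/s))
= 2.1838 × (19.408 μs) = 42.4 μs

Δt' ≈ 42.4 μs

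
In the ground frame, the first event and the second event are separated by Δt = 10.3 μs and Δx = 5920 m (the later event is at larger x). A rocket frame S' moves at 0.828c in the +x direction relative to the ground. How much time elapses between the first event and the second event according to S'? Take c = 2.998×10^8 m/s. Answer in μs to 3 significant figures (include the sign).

Δt' ≈ -10.8 μs

γ = 1/√(1 − 0.828²) = 1.7834
Δt' = γ(Δt − vΔx/c²) = 1.7834 × (10.3 μs − 0.828×5920 m / (2.998×10^8 m/s))
= 1.7834 × (-6.0501 μs) = -10.8 μs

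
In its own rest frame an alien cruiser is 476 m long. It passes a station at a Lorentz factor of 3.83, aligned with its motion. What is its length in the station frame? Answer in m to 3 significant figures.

L ≈ 124 m

γ = 3.83 (given)
Length contraction: L = L₀/γ = 476/3.83 = 124 m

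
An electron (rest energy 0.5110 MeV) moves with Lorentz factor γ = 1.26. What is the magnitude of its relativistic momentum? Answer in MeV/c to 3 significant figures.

p ≈ 0.392 MeV/c

β = √(1 − 1/γ²) = √(1 − 1/1.26²) = 0.60837
p = γβm₀c = 1.26 × 0.60837 × 0.5110 MeV/c = 0.392 MeV/c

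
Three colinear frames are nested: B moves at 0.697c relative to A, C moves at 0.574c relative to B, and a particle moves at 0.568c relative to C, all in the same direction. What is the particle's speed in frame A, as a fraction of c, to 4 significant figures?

Compose boost 2: (0.574 + 0.697)/(1 + 0.574×0.697) = 1.271/1.40008 = 0.907807
Compose boost 3: (0.568 + 0.907807)/(1 + 0.568×0.907807) = 1.47581/1.51563 = 0.9737

u ≈ 0.9737c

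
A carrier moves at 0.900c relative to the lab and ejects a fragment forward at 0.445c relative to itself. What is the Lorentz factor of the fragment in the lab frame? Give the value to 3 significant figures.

γ ≈ 3.59

u_lab = (0.445 + 0.900)/(1 + 0.445×0.900) = 1.345/1.40050 = 0.960371
γ = 1/√(1 − 0.960371²) = 3.59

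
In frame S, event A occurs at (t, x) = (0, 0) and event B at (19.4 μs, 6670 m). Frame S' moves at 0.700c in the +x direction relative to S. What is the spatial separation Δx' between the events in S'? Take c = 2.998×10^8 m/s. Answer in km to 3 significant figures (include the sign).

γ = 1/√(1 − 0.700²) = 1.4003
Δx' = γ(Δx − vΔt) = 1.4003 × (6670 m − 0.700×(2.998×10^8 m/s)×19.4×10^-6 s)
= 1.4003 × (2598.7 m) = 3.64 km

Δx' ≈ 3.64 km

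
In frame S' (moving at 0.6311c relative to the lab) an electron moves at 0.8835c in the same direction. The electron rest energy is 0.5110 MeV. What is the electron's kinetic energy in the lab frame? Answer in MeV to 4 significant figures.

u_lab = (0.8835 + 0.6311)/(1 + 0.8835×0.6311) = 0.9724079
γ = 1/√(1 − 0.9724079²) = 4.28656
K = (γ − 1)m₀c² = (4.28656 − 1) × 0.5110 = 3.28656 × 0.5110 = 1.679 MeV

K ≈ 1.679 MeV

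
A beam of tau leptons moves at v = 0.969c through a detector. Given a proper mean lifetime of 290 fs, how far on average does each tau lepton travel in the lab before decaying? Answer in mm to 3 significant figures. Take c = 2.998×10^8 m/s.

d ≈ 0.341 mm

γ = 1/√(1 − 0.969²) = 4.0476
Dilated lifetime: Δt = γτ₀ = 4.0476 × 290 fs = 1173.8 fs
d = vΔt = 0.969c × 1173.8 fs = 2.9051×10^8 m/s × 1.1738×10^-12 s = 0.341 mm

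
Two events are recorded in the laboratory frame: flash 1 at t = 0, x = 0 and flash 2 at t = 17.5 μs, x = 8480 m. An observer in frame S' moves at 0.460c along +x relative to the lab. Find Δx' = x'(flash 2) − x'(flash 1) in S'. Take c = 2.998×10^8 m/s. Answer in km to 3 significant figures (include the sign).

γ = 1/√(1 − 0.460²) = 1.1262
Δx' = γ(Δx − vΔt) = 1.1262 × (8480 m − 0.460×(2.998×10^8 m/s)×17.5×10^-6 s)
= 1.1262 × (6066.6 m) = 6.83 km

Δx' ≈ 6.83 km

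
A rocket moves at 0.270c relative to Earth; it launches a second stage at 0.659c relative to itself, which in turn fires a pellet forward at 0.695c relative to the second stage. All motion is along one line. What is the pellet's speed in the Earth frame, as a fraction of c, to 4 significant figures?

u ≈ 0.9584c

Compose boost 2: (0.659 + 0.270)/(1 + 0.659×0.270) = 0.9290/1.17793 = 0.788672
Compose boost 3: (0.695 + 0.788672)/(1 + 0.695×0.788672) = 1.48367/1.54813 = 0.9584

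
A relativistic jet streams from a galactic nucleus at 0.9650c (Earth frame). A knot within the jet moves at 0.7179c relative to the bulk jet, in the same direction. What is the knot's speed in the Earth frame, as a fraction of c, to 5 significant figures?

u ≈ 0.99417c

Relativistic velocity addition: u = (u' + v)/(1 + u'v/c²)
= (0.7179 + 0.9650)/(1 + 0.7179×0.9650) = 1.6829/1.692773 = 0.99417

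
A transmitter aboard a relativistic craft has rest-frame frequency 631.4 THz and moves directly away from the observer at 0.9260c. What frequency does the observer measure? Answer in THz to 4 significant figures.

f_obs ≈ 123.8 THz

Relativistic Doppler: f_obs = f_src √((1−β)/(1+β))
= 631.4 × √(0.0740000/1.92600) = 631.4 × 0.196014 = 123.8 THz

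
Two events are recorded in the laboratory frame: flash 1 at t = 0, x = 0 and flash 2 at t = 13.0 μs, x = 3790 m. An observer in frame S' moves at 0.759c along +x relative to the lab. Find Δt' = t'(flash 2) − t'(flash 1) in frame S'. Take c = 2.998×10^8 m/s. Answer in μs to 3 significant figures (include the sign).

γ = 1/√(1 − 0.759²) = 1.5359
Δt' = γ(Δt − vΔx/c²) = 1.5359 × (13.0 μs − 0.759×3790 m / (2.998×10^8 m/s))
= 1.5359 × (3.4049 μs) = 5.23 μs

Δt' ≈ 5.23 μs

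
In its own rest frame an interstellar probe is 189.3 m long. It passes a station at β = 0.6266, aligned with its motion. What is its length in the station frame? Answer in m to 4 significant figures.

γ = 1/√(1 − 0.6266²) = 1.28314
Length contraction: L = L₀/γ = 189.3/1.28314 = 147.5 m

L ≈ 147.5 m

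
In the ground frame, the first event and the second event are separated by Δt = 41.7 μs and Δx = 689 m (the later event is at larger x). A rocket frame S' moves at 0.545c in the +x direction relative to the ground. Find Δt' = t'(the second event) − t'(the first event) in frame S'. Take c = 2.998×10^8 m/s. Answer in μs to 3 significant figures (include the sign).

Δt' ≈ 48.2 μs

γ = 1/√(1 − 0.545²) = 1.1927
Δt' = γ(Δt − vΔx/c²) = 1.1927 × (41.7 μs − 0.545×689 m / (2.998×10^8 m/s))
= 1.1927 × (40.447 μs) = 48.2 μs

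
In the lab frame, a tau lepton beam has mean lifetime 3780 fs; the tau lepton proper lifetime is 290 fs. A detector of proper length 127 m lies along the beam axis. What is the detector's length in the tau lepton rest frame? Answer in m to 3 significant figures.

L ≈ 9.74 m

Time dilation ⇒ γ = Δt/τ₀ = 3780/290 = 13.034
Length contraction: L = L₀/γ = 127/13.034 = 9.74 m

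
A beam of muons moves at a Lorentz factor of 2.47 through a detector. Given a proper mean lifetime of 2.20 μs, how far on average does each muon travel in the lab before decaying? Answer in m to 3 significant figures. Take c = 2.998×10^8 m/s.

d ≈ 1490 m

β = √(1 − 1/γ²) = √(1 − 1/2.47²) = 0.91438
Dilated lifetime: Δt = γτ₀ = 2.47 × 2.20 μs = 5.4340 μs
d = vΔt = 0.91438c × 5.4340 μs = 2.7413×10^8 m/s × 5.4340×10^-6 s = 1490 m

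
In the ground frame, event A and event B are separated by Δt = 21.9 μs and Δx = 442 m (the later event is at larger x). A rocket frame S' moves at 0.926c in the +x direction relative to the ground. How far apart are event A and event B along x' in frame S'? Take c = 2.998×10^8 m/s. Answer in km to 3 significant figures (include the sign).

γ = 1/√(1 − 0.926²) = 2.6488
Δx' = γ(Δx − vΔt) = 2.6488 × (442 m − 0.926×(2.998×10^8 m/s)×21.9×10^-6 s)
= 2.6488 × (-5637.8 m) = -14.9 km

Δx' ≈ -14.9 km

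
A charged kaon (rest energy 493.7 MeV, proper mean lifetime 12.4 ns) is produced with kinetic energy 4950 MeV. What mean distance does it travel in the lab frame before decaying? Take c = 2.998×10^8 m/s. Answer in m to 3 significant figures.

d ≈ 40.8 m

γ = 1 + K/(m₀c²) = 1 + 4950/493.7 = 11.026
β = √(1 − 1/γ²) = 0.99588
Dilated lifetime: γτ₀ = 11.026 × 12.4 ns = 136.73 ns
d = βc·γτ₀ = 0.99588 × (2.998×10^8 m/s) × 1.3673×10^-7 s = 40.8 m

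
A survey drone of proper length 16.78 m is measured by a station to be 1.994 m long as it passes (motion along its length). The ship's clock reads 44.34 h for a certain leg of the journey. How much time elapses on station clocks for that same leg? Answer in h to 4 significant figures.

Length contraction ⇒ γ = L₀/L = 16.78/1.994 = 8.41525
Time dilation: Δt = γτ₀ = 8.41525 × 44.34 h = 373.1 h

Δt ≈ 373.1 h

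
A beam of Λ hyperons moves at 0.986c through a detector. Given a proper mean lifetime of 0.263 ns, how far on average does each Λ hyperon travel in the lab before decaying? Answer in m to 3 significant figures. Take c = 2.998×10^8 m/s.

γ = 1/√(1 − 0.986²) = 5.9972
Dilated lifetime: Δt = γτ₀ = 5.9972 × 0.263 ns = 1.5773 ns
d = vΔt = 0.986c × 1.5773 ns = 2.9560×10^8 m/s × 1.5773×10^-9 s = 0.466 m

d ≈ 0.466 m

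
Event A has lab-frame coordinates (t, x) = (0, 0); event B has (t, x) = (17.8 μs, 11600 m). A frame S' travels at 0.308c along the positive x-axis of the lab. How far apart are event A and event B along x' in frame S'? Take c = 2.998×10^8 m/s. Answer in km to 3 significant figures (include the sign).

γ = 1/√(1 − 0.308²) = 1.0511
Δx' = γ(Δx − vΔt) = 1.0511 × (11600 m − 0.308×(2.998×10^8 m/s)×17.8×10^-6 s)
= 1.0511 × (9956.4 m) = 10.5 km

Δx' ≈ 10.5 km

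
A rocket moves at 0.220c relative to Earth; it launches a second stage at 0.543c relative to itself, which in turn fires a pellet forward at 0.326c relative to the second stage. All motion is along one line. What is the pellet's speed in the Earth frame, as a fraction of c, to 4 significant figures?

Compose boost 2: (0.543 + 0.220)/(1 + 0.543×0.220) = 0.7630/1.11946 = 0.681579
Compose boost 3: (0.326 + 0.681579)/(1 + 0.326×0.681579) = 1.00758/1.22219 = 0.8244

u ≈ 0.8244c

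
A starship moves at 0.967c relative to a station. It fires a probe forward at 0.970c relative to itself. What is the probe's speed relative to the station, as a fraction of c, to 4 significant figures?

u ≈ 0.9995c

Relativistic velocity addition: u = (u' + v)/(1 + u'v/c²)
= (0.970 + 0.967)/(1 + 0.970×0.967) = 1.937/1.93799 = 0.9995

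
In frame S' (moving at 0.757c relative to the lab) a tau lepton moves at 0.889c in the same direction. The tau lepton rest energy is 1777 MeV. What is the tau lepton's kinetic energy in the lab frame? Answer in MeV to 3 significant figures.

K ≈ 8160 MeV

u_lab = (0.889 + 0.757)/(1 + 0.889×0.757) = 0.983877
γ = 1/√(1 − 0.983877²) = 5.5914
K = (γ − 1)m₀c² = (5.5914 − 1) × 1777 = 4.5914 × 1777 = 8160 MeV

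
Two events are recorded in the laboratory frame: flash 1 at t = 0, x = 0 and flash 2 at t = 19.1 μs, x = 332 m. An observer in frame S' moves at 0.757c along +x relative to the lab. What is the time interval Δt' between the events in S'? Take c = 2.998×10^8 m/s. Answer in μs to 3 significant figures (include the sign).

γ = 1/√(1 − 0.757²) = 1.5304
Δt' = γ(Δt − vΔx/c²) = 1.5304 × (19.1 μs − 0.757×332 m / (2.998×10^8 m/s))
= 1.5304 × (18.262 μs) = 27.9 μs

Δt' ≈ 27.9 μs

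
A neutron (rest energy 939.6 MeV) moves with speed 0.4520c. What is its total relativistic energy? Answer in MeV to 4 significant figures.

E ≈ 1053 MeV

γ = 1/√(1 − 0.4520²) = 1.12105
E = γm₀c² = 1.12105 × 939.6 MeV = 1053 MeV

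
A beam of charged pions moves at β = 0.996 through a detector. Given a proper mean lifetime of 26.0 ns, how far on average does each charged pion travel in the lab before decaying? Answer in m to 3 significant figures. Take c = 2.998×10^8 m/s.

γ = 1/√(1 − 0.996²) = 11.192
Dilated lifetime: Δt = γτ₀ = 11.192 × 26.0 ns = 290.98 ns
d = vΔt = 0.996c × 290.98 ns = 2.9860×10^8 m/s × 2.9098×10^-7 s = 86.9 m

d ≈ 86.9 m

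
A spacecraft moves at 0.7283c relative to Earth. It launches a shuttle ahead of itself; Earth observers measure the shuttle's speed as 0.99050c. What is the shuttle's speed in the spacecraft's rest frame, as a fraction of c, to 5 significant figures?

u' ≈ 0.94107c

Inverse velocity addition: u' = (u − v)/(1 − uv/c²)
= (0.99050 − 0.7283)/(1 − 0.99050×0.7283) = 0.26220/0.2786188 = 0.94107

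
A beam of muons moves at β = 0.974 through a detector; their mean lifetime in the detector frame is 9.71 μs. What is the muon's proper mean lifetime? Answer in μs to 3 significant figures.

τ₀ ≈ 2.20 μs

γ = 1/√(1 − 0.974²) = 4.4141
Proper time: τ₀ = Δt/γ = 9.71/4.4141 = 2.20 μs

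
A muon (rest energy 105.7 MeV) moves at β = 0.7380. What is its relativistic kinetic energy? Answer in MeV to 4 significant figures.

γ = 1/√(1 − 0.7380²) = 1.48192
K = (γ − 1)m₀c² = (1.48192 − 1) × 105.7 MeV = 0.481919 × 105.7 MeV = 50.94 MeV

K ≈ 50.94 MeV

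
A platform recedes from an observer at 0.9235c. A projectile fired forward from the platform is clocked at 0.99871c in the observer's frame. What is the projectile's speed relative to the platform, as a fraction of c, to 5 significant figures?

Inverse velocity addition: u' = (u − v)/(1 − uv/c²)
= (0.99871 − 0.9235)/(1 − 0.99871×0.9235) = 0.075210/0.07769132 = 0.96806

u' ≈ 0.96806c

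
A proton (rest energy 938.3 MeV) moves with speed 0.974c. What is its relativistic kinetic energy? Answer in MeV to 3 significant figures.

K ≈ 3200 MeV

γ = 1/√(1 − 0.974²) = 4.4141
K = (γ − 1)m₀c² = (4.4141 − 1) × 938.3 MeV = 3.4141 × 938.3 MeV = 3200 MeV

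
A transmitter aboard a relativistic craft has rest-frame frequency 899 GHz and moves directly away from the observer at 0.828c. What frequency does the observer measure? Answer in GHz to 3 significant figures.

f_obs ≈ 276 GHz

Relativistic Doppler: f_obs = f_src √((1−β)/(1+β))
= 899 × √(0.17200/1.8280) = 899 × 0.30674 = 276 GHz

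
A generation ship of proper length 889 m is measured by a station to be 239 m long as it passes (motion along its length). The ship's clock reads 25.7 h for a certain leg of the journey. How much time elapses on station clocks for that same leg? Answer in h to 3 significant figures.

Length contraction ⇒ γ = L₀/L = 889/239 = 3.7197
Time dilation: Δt = γτ₀ = 3.7197 × 25.7 h = 95.6 h

Δt ≈ 95.6 h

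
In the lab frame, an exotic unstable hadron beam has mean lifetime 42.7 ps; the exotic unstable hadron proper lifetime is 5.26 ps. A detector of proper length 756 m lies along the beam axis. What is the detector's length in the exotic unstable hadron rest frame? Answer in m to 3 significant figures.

Time dilation ⇒ γ = Δt/τ₀ = 42.7/5.26 = 8.1179
Length contraction: L = L₀/γ = 756/8.1179 = 93.1 m

L ≈ 93.1 m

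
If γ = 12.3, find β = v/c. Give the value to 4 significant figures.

β = √(1 − 1/γ²) = √(1 − 1/12.3²) = √(0.993390) = 0.9967

β ≈ 0.9967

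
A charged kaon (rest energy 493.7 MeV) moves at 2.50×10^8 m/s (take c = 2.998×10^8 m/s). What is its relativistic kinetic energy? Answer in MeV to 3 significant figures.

β = v/c = 2.50×10^8 / 2.998×10^8 = 0.83389
γ = 1/√(1 − 0.83389²) = 1.8118
K = (γ − 1)m₀c² = (1.8118 − 1) × 493.7 MeV = 0.81182 × 493.7 MeV = 401 MeV

K ≈ 401 MeV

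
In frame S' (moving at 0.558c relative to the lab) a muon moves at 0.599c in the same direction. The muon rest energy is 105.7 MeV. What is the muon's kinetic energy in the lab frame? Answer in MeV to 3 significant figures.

K ≈ 107 MeV

u_lab = (0.599 + 0.558)/(1 + 0.599×0.558) = 0.867159
γ = 1/√(1 − 0.867159²) = 2.0079
K = (γ − 1)m₀c² = (2.0079 − 1) × 105.7 = 1.0079 × 105.7 = 107 MeV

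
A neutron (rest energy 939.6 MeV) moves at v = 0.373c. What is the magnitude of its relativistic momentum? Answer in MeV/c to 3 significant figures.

p ≈ 378 MeV/c

γ = 1/√(1 − 0.373²) = 1.0778
p = γβm₀c = 1.0778 × 0.373 × 939.6 MeV/c = 378 MeV/c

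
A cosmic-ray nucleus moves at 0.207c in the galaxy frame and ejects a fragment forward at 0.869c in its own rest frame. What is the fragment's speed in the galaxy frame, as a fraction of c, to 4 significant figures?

Compose boost 2: (0.869 + 0.207)/(1 + 0.869×0.207) = 1.076/1.17988 = 0.9120

u ≈ 0.9120c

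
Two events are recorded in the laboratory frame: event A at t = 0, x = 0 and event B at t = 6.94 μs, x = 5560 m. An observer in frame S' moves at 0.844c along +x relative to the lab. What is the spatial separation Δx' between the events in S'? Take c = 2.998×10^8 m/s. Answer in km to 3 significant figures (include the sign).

Δx' ≈ 7.09 km

γ = 1/√(1 − 0.844²) = 1.8645
Δx' = γ(Δx − vΔt) = 1.8645 × (5560 m − 0.844×(2.998×10^8 m/s)×6.94×10^-6 s)
= 1.8645 × (3804.0 m) = 7.09 km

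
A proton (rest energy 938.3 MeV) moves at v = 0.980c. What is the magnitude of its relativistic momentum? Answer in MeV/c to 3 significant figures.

γ = 1/√(1 − 0.980²) = 5.0252
p = γβm₀c = 5.0252 × 0.980 × 938.3 MeV/c = 4620 MeV/c

p ≈ 4620 MeV/c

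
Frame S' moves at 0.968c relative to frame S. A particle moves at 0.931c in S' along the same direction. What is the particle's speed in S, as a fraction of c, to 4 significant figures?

Relativistic velocity addition: u = (u' + v)/(1 + u'v/c²)
= (0.931 + 0.968)/(1 + 0.931×0.968) = 1.899/1.90121 = 0.9988

u ≈ 0.9988c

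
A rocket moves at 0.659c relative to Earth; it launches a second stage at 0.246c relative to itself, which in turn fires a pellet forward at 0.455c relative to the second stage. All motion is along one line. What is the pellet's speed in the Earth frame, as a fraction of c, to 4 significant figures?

Compose boost 2: (0.246 + 0.659)/(1 + 0.246×0.659) = 0.9050/1.16211 = 0.778753
Compose boost 3: (0.455 + 0.778753)/(1 + 0.455×0.778753) = 1.23375/1.35433 = 0.9110

u ≈ 0.9110c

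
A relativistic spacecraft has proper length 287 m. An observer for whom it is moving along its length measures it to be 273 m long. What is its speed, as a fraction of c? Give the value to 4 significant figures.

γ = L₀/L = 287/273 = 1.05128
β = √(1 − 1/γ²) = 0.3085

β ≈ 0.3085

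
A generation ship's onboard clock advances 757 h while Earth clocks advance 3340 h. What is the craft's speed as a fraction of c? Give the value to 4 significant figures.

γ = Δt/τ₀ = 3340/757 = 4.41215
β = √(1 − 1/γ²) = √(1 − 1/4.41215²) = 0.9740

β ≈ 0.9740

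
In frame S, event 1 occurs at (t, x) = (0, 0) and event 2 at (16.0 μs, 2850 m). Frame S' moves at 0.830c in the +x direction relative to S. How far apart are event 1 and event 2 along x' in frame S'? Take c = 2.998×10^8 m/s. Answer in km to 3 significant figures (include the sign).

Δx' ≈ -2.03 km

γ = 1/√(1 − 0.830²) = 1.7929
Δx' = γ(Δx − vΔt) = 1.7929 × (2850 m − 0.830×(2.998×10^8 m/s)×16.0×10^-6 s)
= 1.7929 × (-1131.3 m) = -2.03 km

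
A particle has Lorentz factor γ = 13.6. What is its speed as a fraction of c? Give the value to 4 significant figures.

β = √(1 − 1/γ²) = √(1 − 1/13.6²) = √(0.994593) = 0.9973

β ≈ 0.9973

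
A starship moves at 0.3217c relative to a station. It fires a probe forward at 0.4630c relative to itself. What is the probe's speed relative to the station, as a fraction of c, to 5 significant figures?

u ≈ 0.68297c

Relativistic velocity addition: u = (u' + v)/(1 + u'v/c²)
= (0.4630 + 0.3217)/(1 + 0.4630×0.3217) = 0.78470/1.148947 = 0.68297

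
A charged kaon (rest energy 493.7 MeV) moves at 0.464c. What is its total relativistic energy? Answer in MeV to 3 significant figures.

γ = 1/√(1 − 0.464²) = 1.1289
E = γm₀c² = 1.1289 × 493.7 MeV = 557 MeV

E ≈ 557 MeV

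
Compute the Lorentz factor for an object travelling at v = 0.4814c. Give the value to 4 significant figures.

γ ≈ 1.141

γ = 1/√(1 − β²) = 1/√(1 − 0.4814²) = 1/√(0.768254) = 1.141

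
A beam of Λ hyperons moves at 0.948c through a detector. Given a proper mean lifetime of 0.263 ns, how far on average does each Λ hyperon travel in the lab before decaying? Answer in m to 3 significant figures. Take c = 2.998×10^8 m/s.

d ≈ 0.235 m

γ = 1/√(1 − 0.948²) = 3.1420
Dilated lifetime: Δt = γτ₀ = 3.1420 × 0.263 ns = 0.82634 ns
d = vΔt = 0.948c × 0.82634 ns = 2.8421×10^8 m/s × 8.2634×10^-10 s = 0.235 m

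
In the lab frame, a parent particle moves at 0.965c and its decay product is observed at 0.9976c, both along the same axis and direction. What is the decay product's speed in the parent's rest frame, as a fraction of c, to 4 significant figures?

u' ≈ 0.8736c

Inverse velocity addition: u' = (u − v)/(1 − uv/c²)
= (0.9976 − 0.965)/(1 − 0.9976×0.965) = 0.03260/0.0373160 = 0.8736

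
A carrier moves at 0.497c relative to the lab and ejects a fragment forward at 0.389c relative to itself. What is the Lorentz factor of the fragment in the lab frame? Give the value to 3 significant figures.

γ ≈ 1.49

u_lab = (0.389 + 0.497)/(1 + 0.389×0.497) = 0.8860/1.19333 = 0.742458
γ = 1/√(1 − 0.742458²) = 1.49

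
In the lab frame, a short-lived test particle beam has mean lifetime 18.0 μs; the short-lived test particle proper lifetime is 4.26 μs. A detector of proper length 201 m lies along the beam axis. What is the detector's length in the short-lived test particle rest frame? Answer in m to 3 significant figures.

Time dilation ⇒ γ = Δt/τ₀ = 18.0/4.26 = 4.2254
Length contraction: L = L₀/γ = 201/4.2254 = 47.6 m

L ≈ 47.6 m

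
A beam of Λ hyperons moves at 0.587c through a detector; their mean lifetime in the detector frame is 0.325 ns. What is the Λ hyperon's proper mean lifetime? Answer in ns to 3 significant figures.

τ₀ ≈ 0.263 ns

γ = 1/√(1 − 0.587²) = 1.2352
Proper time: τ₀ = Δt/γ = 0.325/1.2352 = 0.263 ns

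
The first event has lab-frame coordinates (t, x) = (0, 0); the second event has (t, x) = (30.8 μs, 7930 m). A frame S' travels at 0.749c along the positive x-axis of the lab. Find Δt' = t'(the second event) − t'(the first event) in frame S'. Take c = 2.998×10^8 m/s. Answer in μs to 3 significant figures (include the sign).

Δt' ≈ 16.6 μs

γ = 1/√(1 − 0.749²) = 1.5093
Δt' = γ(Δt − vΔx/c²) = 1.5093 × (30.8 μs − 0.749×7930 m / (2.998×10^8 m/s))
= 1.5093 × (10.988 μs) = 16.6 μs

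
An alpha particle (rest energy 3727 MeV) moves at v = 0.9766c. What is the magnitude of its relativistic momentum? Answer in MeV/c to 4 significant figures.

p ≈ 16920 MeV/c

γ = 1/√(1 − 0.9766²) = 4.64978
p = γβm₀c = 4.64978 × 0.9766 × 3727 MeV/c = 16920 MeV/c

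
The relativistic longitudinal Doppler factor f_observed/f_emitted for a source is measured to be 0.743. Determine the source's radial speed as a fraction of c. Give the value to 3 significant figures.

β ≈ 0.289

f_obs/f_src = √((1−β)/(1+β)) = 0.743  ⇒  (1−β)/(1+β) = 0.55205
β = |1 − D²|/(1 + D²) = |1 − 0.55205|/(1 + 0.55205) = 0.289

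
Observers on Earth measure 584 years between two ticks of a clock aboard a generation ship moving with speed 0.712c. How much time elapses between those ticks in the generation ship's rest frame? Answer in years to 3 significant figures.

τ₀ ≈ 410 years

γ = 1/√(1 − 0.712²) = 1.4241
Proper time: τ₀ = Δt/γ = 584/1.4241 = 410 years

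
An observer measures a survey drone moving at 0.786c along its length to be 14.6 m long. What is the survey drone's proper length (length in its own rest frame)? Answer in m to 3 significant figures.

L₀ ≈ 23.6 m

γ = 1/√(1 − 0.786²) = 1.6175
L₀ = γL = 1.6175 × 14.6 = 23.6 m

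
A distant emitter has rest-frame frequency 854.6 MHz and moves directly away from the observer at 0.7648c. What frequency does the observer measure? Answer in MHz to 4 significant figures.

f_obs ≈ 312.0 MHz

Relativistic Doppler: f_obs = f_src √((1−β)/(1+β))
= 854.6 × √(0.235200/1.76480) = 854.6 × 0.365066 = 312.0 MHz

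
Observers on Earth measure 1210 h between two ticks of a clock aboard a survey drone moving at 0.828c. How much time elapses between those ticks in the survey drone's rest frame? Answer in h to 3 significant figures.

τ₀ ≈ 678 h

γ = 1/√(1 − 0.828²) = 1.7834
Proper time: τ₀ = Δt/γ = 1210/1.7834 = 678 h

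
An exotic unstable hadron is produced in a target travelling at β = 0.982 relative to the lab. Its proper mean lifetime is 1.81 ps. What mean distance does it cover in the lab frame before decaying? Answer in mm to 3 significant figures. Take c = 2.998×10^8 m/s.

γ = 1/√(1 − 0.982²) = 5.2943
Dilated lifetime: Δt = γτ₀ = 5.2943 × 1.81 ps = 9.5828 ps
d = vΔt = 0.982c × 9.5828 ps = 2.9440×10^8 m/s × 9.5828×10^-12 s = 2.82 mm

d ≈ 2.82 mm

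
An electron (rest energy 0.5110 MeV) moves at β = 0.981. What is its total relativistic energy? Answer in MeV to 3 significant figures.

γ = 1/√(1 − 0.981²) = 5.1544
E = γm₀c² = 5.1544 × 0.5110 MeV = 2.63 MeV

E ≈ 2.63 MeV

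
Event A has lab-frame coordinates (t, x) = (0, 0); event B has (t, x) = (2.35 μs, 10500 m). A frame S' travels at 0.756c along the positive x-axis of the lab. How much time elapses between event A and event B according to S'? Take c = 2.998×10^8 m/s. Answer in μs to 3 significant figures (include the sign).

γ = 1/√(1 − 0.756²) = 1.5277
Δt' = γ(Δt − vΔx/c²) = 1.5277 × (2.35 μs − 0.756×10500 m / (2.998×10^8 m/s))
= 1.5277 × (-24.128 μs) = -36.9 μs

Δt' ≈ -36.9 μs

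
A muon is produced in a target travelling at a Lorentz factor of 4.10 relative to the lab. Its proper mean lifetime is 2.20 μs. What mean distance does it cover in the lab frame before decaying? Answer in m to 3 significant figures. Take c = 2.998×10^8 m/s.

d ≈ 2620 m

β = √(1 − 1/γ²) = √(1 − 1/4.10²) = 0.96980
Dilated lifetime: Δt = γτ₀ = 4.10 × 2.20 μs = 9.0200 μs
d = vΔt = 0.96980c × 9.0200 μs = 2.9075×10^8 m/s × 9.0200×10^-6 s = 2620 m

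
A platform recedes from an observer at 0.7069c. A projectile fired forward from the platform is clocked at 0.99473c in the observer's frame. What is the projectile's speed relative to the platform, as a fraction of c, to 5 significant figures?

u' ≈ 0.96969c

Inverse velocity addition: u' = (u − v)/(1 − uv/c²)
= (0.99473 − 0.7069)/(1 − 0.99473×0.7069) = 0.28783/0.2968254 = 0.96969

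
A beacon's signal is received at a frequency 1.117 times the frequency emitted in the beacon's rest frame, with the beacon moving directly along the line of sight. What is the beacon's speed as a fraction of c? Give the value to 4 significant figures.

f_obs/f_src = √((1+β)/(1−β)) = 1.117  ⇒  (1+β)/(1−β) = 1.24769
β = |1 − D²|/(1 + D²) = |1 − 1.24769|/(1 + 1.24769) = 0.1102

β ≈ 0.1102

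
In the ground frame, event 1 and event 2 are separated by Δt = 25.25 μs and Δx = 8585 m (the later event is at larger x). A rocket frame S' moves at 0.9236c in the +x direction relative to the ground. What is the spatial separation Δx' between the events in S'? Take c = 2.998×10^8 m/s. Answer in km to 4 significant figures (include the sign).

Δx' ≈ 4.156 km

γ = 1/√(1 − 0.9236²) = 2.60853
Δx' = γ(Δx − vΔt) = 2.60853 × (8585 m − 0.9236×(2.998×10^8 m/s)×25.25×10^-6 s)
= 2.60853 × (1593.39 m) = 4.156 km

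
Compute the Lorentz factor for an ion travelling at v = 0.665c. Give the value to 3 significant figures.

γ ≈ 1.34

γ = 1/√(1 − β²) = 1/√(1 − 0.665²) = 1/√(0.55777) = 1.34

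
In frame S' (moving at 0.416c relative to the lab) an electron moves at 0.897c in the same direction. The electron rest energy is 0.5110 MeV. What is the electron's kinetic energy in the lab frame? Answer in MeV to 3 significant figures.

u_lab = (0.897 + 0.416)/(1 + 0.897×0.416) = 0.956194
γ = 1/√(1 − 0.956194²) = 3.4161
K = (γ − 1)m₀c² = (3.4161 − 1) × 0.5110 = 2.4161 × 0.5110 = 1.23 MeV

K ≈ 1.23 MeV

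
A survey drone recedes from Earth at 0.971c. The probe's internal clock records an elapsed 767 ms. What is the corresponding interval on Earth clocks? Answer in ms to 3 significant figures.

Δt ≈ 3210 ms

γ = 1/√(1 − 0.971²) = 4.1827
Time dilation: Δt = γτ₀ = 4.1827 × 767 ms = 3210 ms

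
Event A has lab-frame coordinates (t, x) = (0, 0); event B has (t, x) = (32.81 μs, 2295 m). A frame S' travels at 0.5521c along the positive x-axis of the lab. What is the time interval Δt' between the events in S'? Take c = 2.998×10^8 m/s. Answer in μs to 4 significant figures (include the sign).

Δt' ≈ 34.28 μs

γ = 1/√(1 − 0.5521²) = 1.19936
Δt' = γ(Δt − vΔx/c²) = 1.19936 × (32.81 μs − 0.5521×2295 m / (2.998×10^8 m/s))
= 1.19936 × (28.5836 μs) = 34.28 μs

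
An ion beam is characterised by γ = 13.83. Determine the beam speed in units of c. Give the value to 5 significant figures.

β = √(1 − 1/γ²) = √(1 − 1/13.83²) = √(0.9947718) = 0.99738

β ≈ 0.99738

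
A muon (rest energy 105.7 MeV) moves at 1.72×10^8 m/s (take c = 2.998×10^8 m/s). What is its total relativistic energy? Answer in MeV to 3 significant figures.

β = v/c = 1.72×10^8 / 2.998×10^8 = 0.57372
γ = 1/√(1 − 0.57372²) = 1.2209
E = γm₀c² = 1.2209 × 105.7 MeV = 129 MeV

E ≈ 129 MeV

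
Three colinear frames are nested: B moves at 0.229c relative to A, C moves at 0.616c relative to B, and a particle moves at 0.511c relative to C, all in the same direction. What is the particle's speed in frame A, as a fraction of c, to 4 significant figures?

Compose boost 2: (0.616 + 0.229)/(1 + 0.616×0.229) = 0.8450/1.14106 = 0.740537
Compose boost 3: (0.511 + 0.740537)/(1 + 0.511×0.740537) = 1.25154/1.37841 = 0.9080

u ≈ 0.9080c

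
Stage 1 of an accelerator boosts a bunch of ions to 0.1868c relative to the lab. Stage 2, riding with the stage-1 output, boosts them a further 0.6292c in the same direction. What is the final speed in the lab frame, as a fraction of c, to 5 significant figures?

u ≈ 0.73018c

Compose boost 2: (0.6292 + 0.1868)/(1 + 0.6292×0.1868) = 0.81600/1.117535 = 0.73018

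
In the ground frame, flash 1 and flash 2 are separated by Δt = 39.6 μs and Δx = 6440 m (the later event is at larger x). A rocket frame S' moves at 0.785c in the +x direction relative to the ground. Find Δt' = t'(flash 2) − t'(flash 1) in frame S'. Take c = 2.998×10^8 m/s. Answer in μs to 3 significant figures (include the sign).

γ = 1/√(1 − 0.785²) = 1.6142
Δt' = γ(Δt − vΔx/c²) = 1.6142 × (39.6 μs − 0.785×6440 m / (2.998×10^8 m/s))
= 1.6142 × (22.737 μs) = 36.7 μs

Δt' ≈ 36.7 μs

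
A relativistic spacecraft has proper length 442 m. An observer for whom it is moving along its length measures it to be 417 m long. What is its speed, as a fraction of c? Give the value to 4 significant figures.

γ = L₀/L = 442/417 = 1.05995
β = √(1 − 1/γ²) = 0.3315

β ≈ 0.3315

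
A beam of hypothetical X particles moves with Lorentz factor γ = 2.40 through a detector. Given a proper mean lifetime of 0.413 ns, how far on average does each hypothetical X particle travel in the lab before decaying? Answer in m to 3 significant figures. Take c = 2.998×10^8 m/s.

β = √(1 − 1/γ²) = √(1 − 1/2.40²) = 0.90906
Dilated lifetime: Δt = γτ₀ = 2.40 × 0.413 ns = 0.99120 ns
d = vΔt = 0.90906c × 0.99120 ns = 2.7254×10^8 m/s × 9.9120×10^-10 s = 0.270 m

d ≈ 0.270 m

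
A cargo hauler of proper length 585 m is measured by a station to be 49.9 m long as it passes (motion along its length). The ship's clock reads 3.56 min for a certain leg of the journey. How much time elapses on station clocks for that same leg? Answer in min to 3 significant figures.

Δt ≈ 41.7 min

Length contraction ⇒ γ = L₀/L = 585/49.9 = 11.723
Time dilation: Δt = γτ₀ = 11.723 × 3.56 min = 41.7 min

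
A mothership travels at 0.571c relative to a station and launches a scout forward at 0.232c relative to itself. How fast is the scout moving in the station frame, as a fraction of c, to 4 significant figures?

u ≈ 0.7091c

Compose boost 2: (0.232 + 0.571)/(1 + 0.232×0.571) = 0.8030/1.13247 = 0.7091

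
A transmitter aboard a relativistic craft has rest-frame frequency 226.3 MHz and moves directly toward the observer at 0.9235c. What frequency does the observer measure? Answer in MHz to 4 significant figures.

f_obs ≈ 1135 MHz

Relativistic Doppler: f_obs = f_src √((1+β)/(1−β))
= 226.3 × √(1.92350/0.0765000) = 226.3 × 5.01436 = 1135 MHz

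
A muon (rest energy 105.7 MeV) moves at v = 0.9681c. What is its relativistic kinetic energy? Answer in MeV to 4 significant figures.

γ = 1/√(1 − 0.9681²) = 3.99099
K = (γ − 1)m₀c² = (3.99099 − 1) × 105.7 MeV = 2.99099 × 105.7 MeV = 316.1 MeV

K ≈ 316.1 MeV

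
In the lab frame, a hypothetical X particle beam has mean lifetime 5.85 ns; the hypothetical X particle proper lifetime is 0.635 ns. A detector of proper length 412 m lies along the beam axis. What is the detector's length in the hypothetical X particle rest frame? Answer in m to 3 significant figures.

Time dilation ⇒ γ = Δt/τ₀ = 5.85/0.635 = 9.2126
Length contraction: L = L₀/γ = 412/9.2126 = 44.7 m

L ≈ 44.7 m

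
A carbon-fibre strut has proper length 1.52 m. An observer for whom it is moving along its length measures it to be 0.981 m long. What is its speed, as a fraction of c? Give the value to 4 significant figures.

γ = L₀/L = 1.52/0.981 = 1.54944
β = √(1 − 1/γ²) = 0.7638

β ≈ 0.7638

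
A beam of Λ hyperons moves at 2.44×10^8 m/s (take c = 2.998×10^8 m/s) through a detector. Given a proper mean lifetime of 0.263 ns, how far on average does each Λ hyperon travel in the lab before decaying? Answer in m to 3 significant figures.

d ≈ 0.110 m

β = v/c = 2.44×10^8 / 2.998×10^8 = 0.81388
γ = 1/√(1 − 0.81388²) = 1.7211
Dilated lifetime: Δt = γτ₀ = 1.7211 × 0.263 ns = 0.45264 ns
d = vΔt = 0.81388c × 0.45264 ns = 2.4400×10^8 m/s × 4.5264×10^-10 s = 0.110 m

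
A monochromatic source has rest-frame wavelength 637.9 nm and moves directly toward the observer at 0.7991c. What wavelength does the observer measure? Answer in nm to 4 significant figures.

Relativistic Doppler: λ_obs = λ_src √((1−β)/(1+β))
= 637.9 × √(0.200900/1.79910) = 637.9 × 0.334166 = 213.2 nm

λ_obs ≈ 213.2 nm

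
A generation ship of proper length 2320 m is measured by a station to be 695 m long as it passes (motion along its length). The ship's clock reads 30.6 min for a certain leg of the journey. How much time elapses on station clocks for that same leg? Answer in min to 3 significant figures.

Length contraction ⇒ γ = L₀/L = 2320/695 = 3.3381
Time dilation: Δt = γτ₀ = 3.3381 × 30.6 min = 102 min

Δt ≈ 102 min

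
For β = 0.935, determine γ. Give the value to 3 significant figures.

γ ≈ 2.82

γ = 1/√(1 − β²) = 1/√(1 − 0.935²) = 1/√(0.12577) = 2.82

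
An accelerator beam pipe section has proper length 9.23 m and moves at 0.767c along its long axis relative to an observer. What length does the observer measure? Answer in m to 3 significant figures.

γ = 1/√(1 − 0.767²) = 1.5585
Length contraction: L = L₀/γ = 9.23/1.5585 = 5.92 m

L ≈ 5.92 m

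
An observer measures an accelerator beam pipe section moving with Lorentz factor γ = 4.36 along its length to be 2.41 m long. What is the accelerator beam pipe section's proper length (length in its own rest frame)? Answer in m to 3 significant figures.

L₀ ≈ 10.5 m

γ = 4.36 (given)
L₀ = γL = 4.36 × 2.41 = 10.5 m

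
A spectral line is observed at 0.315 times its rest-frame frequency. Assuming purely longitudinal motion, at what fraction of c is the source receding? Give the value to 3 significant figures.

f_obs/f_src = √((1−β)/(1+β)) = 0.315  ⇒  (1−β)/(1+β) = 0.099225
β = |1 − D²|/(1 + D²) = |1 − 0.099225|/(1 + 0.099225) = 0.819

β ≈ 0.819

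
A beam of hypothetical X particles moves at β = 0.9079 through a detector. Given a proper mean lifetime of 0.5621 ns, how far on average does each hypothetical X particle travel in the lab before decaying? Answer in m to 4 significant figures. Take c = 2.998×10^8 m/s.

γ = 1/√(1 − 0.9079²) = 2.38557
Dilated lifetime: Δt = γτ₀ = 2.38557 × 0.5621 ns = 1.34093 ns
d = vΔt = 0.9079c × 1.34093 ns = 2.72188×10^8 m/s × 1.34093×10^-9 s = 0.3650 m

d ≈ 0.3650 m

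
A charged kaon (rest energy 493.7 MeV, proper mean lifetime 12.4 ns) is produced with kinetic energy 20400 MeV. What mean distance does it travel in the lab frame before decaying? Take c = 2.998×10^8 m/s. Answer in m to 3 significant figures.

γ = 1 + K/(m₀c²) = 1 + 20400/493.7 = 42.321
β = √(1 − 1/γ²) = 0.99972
Dilated lifetime: γτ₀ = 42.321 × 12.4 ns = 524.78 ns
d = βc·γτ₀ = 0.99972 × (2.998×10^8 m/s) × 5.2478×10^-7 s = 157 m

d ≈ 157 m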